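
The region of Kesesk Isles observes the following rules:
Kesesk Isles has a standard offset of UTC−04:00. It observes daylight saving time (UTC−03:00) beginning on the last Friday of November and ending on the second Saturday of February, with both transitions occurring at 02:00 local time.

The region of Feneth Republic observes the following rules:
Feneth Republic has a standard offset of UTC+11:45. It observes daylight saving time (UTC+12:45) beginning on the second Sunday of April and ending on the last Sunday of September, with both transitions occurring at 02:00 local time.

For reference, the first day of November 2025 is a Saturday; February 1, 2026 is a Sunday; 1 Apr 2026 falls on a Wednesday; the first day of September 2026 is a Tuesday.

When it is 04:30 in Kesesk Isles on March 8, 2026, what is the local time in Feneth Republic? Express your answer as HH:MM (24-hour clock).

1 November 2025 is a Saturday, so Fridays fall on 7, 14, 21, 28; the last is November 28.
1 February 2026 is a Sunday, so the first Saturday is February 7 and the second is February 14.
Daylight saving runs 28 November 2025 – 14 February 2026; March 8, 2026 is outside that window, so Kesesk Isles is on standard time at UTC−04:00.
04:30 Kesesk Isles + 4h = 08:30 UTC.
1 April 2026 is a Wednesday, so the first Sunday is April 5 and the second is April 12.
1 September 2026 is a Tuesday, so Sundays fall on 6, 13, 20, 27; the last is September 27.
At the standard offset (UTC+11:45), 08:30 UTC + 11h45m = 20:15 Feneth Republic standard time.
Daylight saving runs 12 April – 27 September; the standard-time date in Feneth Republic, March 8, 2026, is outside that window, so Feneth Republic is on standard time at UTC+11:45.
08:30 UTC + 11h45m = 20:15 Feneth Republic.

20:15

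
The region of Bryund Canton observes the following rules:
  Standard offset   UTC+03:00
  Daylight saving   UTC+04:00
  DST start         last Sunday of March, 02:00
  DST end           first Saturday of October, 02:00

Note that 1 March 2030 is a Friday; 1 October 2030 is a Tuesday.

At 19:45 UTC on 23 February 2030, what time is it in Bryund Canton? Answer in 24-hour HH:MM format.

22:45

1 March 2030 is a Friday, so Sundays fall on 3, 10, 17, 24, 31; the last is March 31.
1 October 2030 is a Tuesday, so the first Saturday is October 5.
At the standard offset (UTC+03:00), 19:45 UTC + 3h = 22:45 Bryund Canton standard time.
The standard-time date in Bryund Canton, 23 February 2030, is outside the daylight-saving period (31 March – 5 October), so Bryund Canton is on standard time, UTC+03:00.
19:45 UTC + 3h = 22:45 local.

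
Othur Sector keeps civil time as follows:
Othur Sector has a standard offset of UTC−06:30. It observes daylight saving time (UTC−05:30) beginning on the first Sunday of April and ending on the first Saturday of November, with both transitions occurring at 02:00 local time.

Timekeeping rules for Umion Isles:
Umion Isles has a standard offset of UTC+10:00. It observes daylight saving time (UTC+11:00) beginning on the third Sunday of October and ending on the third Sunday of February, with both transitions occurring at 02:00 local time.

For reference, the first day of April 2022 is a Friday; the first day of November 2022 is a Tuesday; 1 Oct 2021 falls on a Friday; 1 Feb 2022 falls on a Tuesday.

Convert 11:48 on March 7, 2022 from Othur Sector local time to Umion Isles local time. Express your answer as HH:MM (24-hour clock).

04:18

1 April 2022 is a Friday, so the first Sunday is April 3.
1 November 2022 is a Tuesday, so the first Saturday is November 5.
Daylight saving runs 3 April – 5 November; March 7, 2022 is outside that window, so Othur Sector is on standard time at UTC−06:30.
11:48 Othur Sector + 6h30m = 18:18 UTC.
1 October 2021 is a Friday, so the first Sunday is October 3 and the third is October 17.
1 February 2022 is a Tuesday, so the first Sunday is February 6 and the third is February 20.
At the standard offset (UTC+10:00), 18:18 UTC + 10h = 04:18 Umion Isles standard time (rolling into the next day, 8 March 2022).
The standard-time date in Umion Isles, March 8, 2022, is outside the daylight-saving period (17 October 2021 – 20 February 2022), so Umion Isles is on standard time, UTC+10:00.
18:18 UTC + 10h = 04:18 Umion Isles (rolling into the next day, 8 March 2022).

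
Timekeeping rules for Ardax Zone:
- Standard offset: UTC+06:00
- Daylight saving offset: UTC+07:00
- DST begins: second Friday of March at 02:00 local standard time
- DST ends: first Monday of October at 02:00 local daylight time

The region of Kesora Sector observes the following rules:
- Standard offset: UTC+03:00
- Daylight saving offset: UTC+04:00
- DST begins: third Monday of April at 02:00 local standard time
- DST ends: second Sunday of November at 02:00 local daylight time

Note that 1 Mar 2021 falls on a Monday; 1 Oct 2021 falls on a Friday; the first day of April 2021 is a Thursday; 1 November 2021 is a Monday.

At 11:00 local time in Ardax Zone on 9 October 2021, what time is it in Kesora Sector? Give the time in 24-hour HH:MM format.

09:00

1 March 2021 is a Monday, so the first Friday is March 5 and the second is March 12.
1 October 2021 is a Friday, so the first Monday is October 4.
Daylight saving runs 12 March – 4 October; 9 October 2021 is outside that window, so Ardax Zone is on standard time at UTC+06:00.
11:00 Ardax Zone − 6h = 05:00 UTC.
1 April 2021 is a Thursday, so the first Monday is April 5 and the third is April 19.
1 November 2021 is a Monday, so the first Sunday is November 7 and the second is November 14.
At the standard offset (UTC+03:00), 05:00 UTC + 3h = 08:00 Kesora Sector standard time.
The standard-time date in Kesora Sector, 9 October 2021, falls between 19 April and 14 November, so daylight saving is in effect and Kesora Sector is at UTC+04:00.
05:00 UTC + 4h = 09:00 Kesora Sector.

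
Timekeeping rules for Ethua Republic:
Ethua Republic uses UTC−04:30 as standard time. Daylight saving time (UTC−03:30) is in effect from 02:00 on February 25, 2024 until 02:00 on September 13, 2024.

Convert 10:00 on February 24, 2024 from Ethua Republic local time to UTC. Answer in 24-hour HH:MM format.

14:30

Daylight saving runs 25 February – 13 September; February 24, 2024 is outside that window, so Ethua Republic is on standard time at UTC−04:30.
10:00 local + 4h30m = 14:30 UTC.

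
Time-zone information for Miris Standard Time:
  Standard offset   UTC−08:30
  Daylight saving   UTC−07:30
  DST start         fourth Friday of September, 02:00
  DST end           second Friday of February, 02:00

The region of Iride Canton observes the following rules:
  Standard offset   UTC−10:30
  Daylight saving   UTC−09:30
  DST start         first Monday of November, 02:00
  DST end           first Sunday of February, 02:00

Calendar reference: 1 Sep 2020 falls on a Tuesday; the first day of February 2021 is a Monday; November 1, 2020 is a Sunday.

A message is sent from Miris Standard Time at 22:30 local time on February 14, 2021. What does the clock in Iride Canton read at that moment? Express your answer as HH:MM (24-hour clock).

1 September 2020 is a Tuesday, so the first Friday is September 4 and the fourth is September 25.
1 February 2021 is a Monday, so the first Friday is February 5 and the second is February 12.
February 14, 2021 is outside the daylight-saving period (25 September 2020 – 12 February 2021), so Miris Standard Time is on standard time, UTC−08:30.
22:30 Miris Standard Time + 8h30m = 07:00 UTC (rolling into the next day, 15 February 2021).
1 November 2020 is a Sunday, so the first Monday is November 2.
1 February 2021 is a Monday, so the first Sunday is February 7.
At the standard offset (UTC−10:30), 07:00 UTC − 10h30m = 20:30 Iride Canton standard time (rolling into the previous day, 14 February 2021).
The standard-time date in Iride Canton, February 14, 2021, does not fall between 2 November 2020 and 7 February 2021, so daylight saving is not in effect and Iride Canton is at UTC−10:30.
07:00 UTC − 10h30m = 20:30 Iride Canton (rolling into the previous day, 14 February 2021).

20:30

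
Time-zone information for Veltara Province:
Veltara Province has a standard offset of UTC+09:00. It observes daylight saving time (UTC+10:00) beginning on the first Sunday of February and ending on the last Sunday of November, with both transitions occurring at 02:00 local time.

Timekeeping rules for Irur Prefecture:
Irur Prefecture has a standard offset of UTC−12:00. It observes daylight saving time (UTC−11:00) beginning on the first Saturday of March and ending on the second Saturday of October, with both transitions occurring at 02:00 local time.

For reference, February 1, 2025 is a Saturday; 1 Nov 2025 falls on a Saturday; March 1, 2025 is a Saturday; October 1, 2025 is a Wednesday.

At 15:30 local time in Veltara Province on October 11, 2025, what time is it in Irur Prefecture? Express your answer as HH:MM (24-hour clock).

18:30

1 February 2025 is a Saturday, so the first Sunday is February 2.
1 November 2025 is a Saturday, so Sundays fall on 2, 9, 16, 23, 30; the last is November 30.
Daylight saving runs 2 February – 30 November; October 11, 2025 is inside that window, so Veltara Province is at UTC+10:00.
15:30 Veltara Province − 10h = 05:30 UTC.
1 March 2025 is a Saturday, so the first Saturday is March 1.
1 October 2025 is a Wednesday, so the first Saturday is October 4 and the second is October 11.
At the standard offset (UTC−12:00), 05:30 UTC − 12h = 17:30 Irur Prefecture standard time (rolling into the previous day, 10 October 2025).
Daylight saving runs 1 March – 11 October; the standard-time date in Irur Prefecture, October 10, 2025, is inside that window, so Irur Prefecture is at UTC−11:00.
05:30 UTC − 11h = 18:30 Irur Prefecture (rolling into the previous day, 10 October 2025).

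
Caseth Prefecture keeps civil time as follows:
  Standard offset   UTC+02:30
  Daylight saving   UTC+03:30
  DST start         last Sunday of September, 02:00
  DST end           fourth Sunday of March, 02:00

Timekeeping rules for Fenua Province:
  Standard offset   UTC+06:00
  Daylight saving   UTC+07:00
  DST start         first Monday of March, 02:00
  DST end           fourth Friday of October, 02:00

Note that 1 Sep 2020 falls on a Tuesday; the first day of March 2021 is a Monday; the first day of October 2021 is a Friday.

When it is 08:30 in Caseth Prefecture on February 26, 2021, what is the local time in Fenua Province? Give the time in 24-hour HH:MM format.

1 September 2020 is a Tuesday, so Sundays fall on 6, 13, 20, 27; the last is September 27.
1 March 2021 is a Monday, so the first Sunday is March 7 and the fourth is March 28.
February 26, 2021 falls between 27 September 2020 and 28 March 2021, so daylight saving is in effect and Caseth Prefecture is at UTC+03:30.
08:30 Caseth Prefecture − 3h30m = 05:00 UTC.
1 March 2021 is a Monday, so the first Monday is March 1.
1 October 2021 is a Friday, so the first Friday is October 1 and the fourth is October 22.
At the standard offset (UTC+06:00), 05:00 UTC + 6h = 11:00 Fenua Province standard time.
Daylight saving runs 1 March – 22 October; the standard-time date in Fenua Province, February 26, 2021, is outside that window, so Fenua Province is on standard time at UTC+06:00.
05:00 UTC + 6h = 11:00 Fenua Province.

11:00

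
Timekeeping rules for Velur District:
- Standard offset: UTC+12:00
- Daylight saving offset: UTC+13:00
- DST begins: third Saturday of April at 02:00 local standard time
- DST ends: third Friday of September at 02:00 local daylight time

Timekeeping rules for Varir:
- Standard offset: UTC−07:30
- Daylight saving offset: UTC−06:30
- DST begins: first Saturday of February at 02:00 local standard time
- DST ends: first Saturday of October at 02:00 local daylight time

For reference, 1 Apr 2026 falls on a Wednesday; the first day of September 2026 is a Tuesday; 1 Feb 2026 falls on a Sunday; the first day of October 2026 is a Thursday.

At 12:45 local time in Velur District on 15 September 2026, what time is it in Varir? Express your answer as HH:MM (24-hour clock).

17:15

1 April 2026 is a Wednesday, so the first Saturday is April 4 and the third is April 18.
1 September 2026 is a Tuesday, so the first Friday is September 4 and the third is September 18.
15 September 2026 lies within the daylight-saving period (18 April – 18 September), so Velur District is on daylight time, UTC+13:00.
12:45 Velur District − 13h = 23:45 UTC (rolling into the previous day, 14 September 2026).
1 February 2026 is a Sunday, so the first Saturday is February 7.
1 October 2026 is a Thursday, so the first Saturday is October 3.
At the standard offset (UTC−07:30), 23:45 UTC − 7h30m = 16:15 Varir standard time.
Daylight saving runs 7 February – 3 October; the standard-time date in Varir, 14 September 2026, is inside that window, so Varir is at UTC−06:30.
23:45 UTC − 6h30m = 17:15 Varir.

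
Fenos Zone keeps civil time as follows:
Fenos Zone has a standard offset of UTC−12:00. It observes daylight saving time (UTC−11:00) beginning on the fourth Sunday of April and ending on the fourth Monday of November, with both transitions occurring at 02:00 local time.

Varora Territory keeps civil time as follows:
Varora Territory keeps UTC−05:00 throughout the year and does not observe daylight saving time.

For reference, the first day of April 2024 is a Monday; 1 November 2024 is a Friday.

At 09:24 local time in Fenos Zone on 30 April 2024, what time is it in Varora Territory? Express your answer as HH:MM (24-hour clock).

15:24

1 April 2024 is a Monday, so the first Sunday is April 7 and the fourth is April 28.
1 November 2024 is a Friday, so the first Monday is November 4 and the fourth is November 25.
30 April 2024 lies within the daylight-saving period (28 April – 25 November), so Fenos Zone is on daylight time, UTC−11:00.
09:24 Fenos Zone + 11h = 20:24 UTC.
Varora Territory stays on UTC−05:00 all year.
20:24 UTC − 5h = 15:24 Varora Territory.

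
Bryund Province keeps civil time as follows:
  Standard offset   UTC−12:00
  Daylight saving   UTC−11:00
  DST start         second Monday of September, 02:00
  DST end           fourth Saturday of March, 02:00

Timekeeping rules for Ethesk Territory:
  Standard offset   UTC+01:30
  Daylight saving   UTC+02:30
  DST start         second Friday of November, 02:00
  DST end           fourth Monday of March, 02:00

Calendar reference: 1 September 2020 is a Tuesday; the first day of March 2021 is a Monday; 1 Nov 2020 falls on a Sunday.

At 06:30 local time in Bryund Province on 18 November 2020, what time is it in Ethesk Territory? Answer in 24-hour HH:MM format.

1 September 2020 is a Tuesday, so the first Monday is September 7 and the second is September 14.
1 March 2021 is a Monday, so the first Saturday is March 6 and the fourth is March 27.
Daylight saving runs 14 September 2020 – 27 March 2021; 18 November 2020 is inside that window, so Bryund Province is at UTC−11:00.
06:30 Bryund Province + 11h = 17:30 UTC.
1 November 2020 is a Sunday, so the first Friday is November 6 and the second is November 13.
1 March 2021 is a Monday, so the first Monday is March 1 and the fourth is March 22.
At the standard offset (UTC+01:30), 17:30 UTC + 1h30m = 19:00 Ethesk Territory standard time.
The standard-time date in Ethesk Territory, 18 November 2020, lies within the daylight-saving period (13 November 2020 – 22 March 2021), so Ethesk Territory is on daylight time, UTC+02:30.
17:30 UTC + 2h30m = 20:00 Ethesk Territory.

20:00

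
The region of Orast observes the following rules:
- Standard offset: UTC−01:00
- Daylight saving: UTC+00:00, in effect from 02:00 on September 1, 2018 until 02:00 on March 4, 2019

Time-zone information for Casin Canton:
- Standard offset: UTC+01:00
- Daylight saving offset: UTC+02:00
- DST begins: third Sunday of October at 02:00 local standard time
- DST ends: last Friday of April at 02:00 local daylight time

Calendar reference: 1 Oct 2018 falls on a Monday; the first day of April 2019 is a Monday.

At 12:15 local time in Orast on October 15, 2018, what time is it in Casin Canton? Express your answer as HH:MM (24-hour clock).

13:15

October 15, 2018 lies within the daylight-saving period (1 September 2018 – 4 March 2019), so Orast is on daylight time, UTC+00:00.
12:15 Orast − 0h = 12:15 UTC.
1 October 2018 is a Monday, so the first Sunday is October 7 and the third is October 21.
1 April 2019 is a Monday, so Fridays fall on 5, 12, 19, 26; the last is April 26.
At the standard offset (UTC+01:00), 12:15 UTC + 1h = 13:15 Casin Canton standard time.
The standard-time date in Casin Canton, October 15, 2018, is outside the daylight-saving period (21 October 2018 – 26 April 2019), so Casin Canton is on standard time, UTC+01:00.
12:15 UTC + 1h = 13:15 Casin Canton.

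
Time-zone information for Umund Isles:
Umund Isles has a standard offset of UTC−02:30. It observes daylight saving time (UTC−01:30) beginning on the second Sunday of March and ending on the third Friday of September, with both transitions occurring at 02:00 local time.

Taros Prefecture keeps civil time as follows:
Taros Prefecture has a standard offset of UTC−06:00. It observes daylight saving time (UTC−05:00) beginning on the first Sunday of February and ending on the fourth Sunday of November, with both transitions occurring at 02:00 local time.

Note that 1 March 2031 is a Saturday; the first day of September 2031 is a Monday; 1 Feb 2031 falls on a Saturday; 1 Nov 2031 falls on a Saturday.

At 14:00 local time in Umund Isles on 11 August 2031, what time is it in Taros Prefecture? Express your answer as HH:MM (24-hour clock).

10:30

1 March 2031 is a Saturday, so the first Sunday is March 2 and the second is March 9.
1 September 2031 is a Monday, so the first Friday is September 5 and the third is September 19.
Daylight saving runs 9 March – 19 September; 11 August 2031 is inside that window, so Umund Isles is at UTC−01:30.
14:00 Umund Isles + 1h30m = 15:30 UTC.
1 February 2031 is a Saturday, so the first Sunday is February 2.
1 November 2031 is a Saturday, so the first Sunday is November 2 and the fourth is November 23.
At the standard offset (UTC−06:00), 15:30 UTC − 6h = 09:30 Taros Prefecture standard time.
Daylight saving runs 2 February – 23 November; the standard-time date in Taros Prefecture, 11 August 2031, is inside that window, so Taros Prefecture is at UTC−05:00.
15:30 UTC − 5h = 10:30 Taros Prefecture.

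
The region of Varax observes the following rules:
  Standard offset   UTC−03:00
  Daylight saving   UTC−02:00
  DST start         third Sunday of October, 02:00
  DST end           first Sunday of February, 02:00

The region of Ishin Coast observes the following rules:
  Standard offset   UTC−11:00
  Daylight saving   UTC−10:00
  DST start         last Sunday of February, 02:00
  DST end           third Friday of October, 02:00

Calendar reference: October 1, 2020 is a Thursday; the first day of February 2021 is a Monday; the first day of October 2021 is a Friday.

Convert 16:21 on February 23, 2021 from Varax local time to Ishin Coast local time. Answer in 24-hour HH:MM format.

1 October 2020 is a Thursday, so the first Sunday is October 4 and the third is October 18.
1 February 2021 is a Monday, so the first Sunday is February 7.
Daylight saving runs 18 October 2020 – 7 February 2021; February 23, 2021 is outside that window, so Varax is on standard time at UTC−03:00.
16:21 Varax + 3h = 19:21 UTC.
1 February 2021 is a Monday, so Sundays fall on 7, 14, 21, 28; the last is February 28.
1 October 2021 is a Friday, so the first Friday is October 1 and the third is October 15.
At the standard offset (UTC−11:00), 19:21 UTC − 11h = 08:21 Ishin Coast standard time.
The standard-time date in Ishin Coast, February 23, 2021, is outside the daylight-saving period (28 February – 15 October), so Ishin Coast is on standard time, UTC−11:00.
19:21 UTC − 11h = 08:21 Ishin Coast.

08:21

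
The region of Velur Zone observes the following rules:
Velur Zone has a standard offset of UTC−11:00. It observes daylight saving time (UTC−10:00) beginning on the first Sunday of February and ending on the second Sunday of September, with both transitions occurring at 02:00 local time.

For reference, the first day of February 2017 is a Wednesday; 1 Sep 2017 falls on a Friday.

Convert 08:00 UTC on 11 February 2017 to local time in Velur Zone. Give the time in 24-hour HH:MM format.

1 February 2017 is a Wednesday, so the first Sunday is February 5.
1 September 2017 is a Friday, so the first Sunday is September 3 and the second is September 10.
At the standard offset (UTC−11:00), 08:00 UTC − 11h = 21:00 Velur Zone standard time (rolling into the previous day, 10 February 2017).
The standard-time date in Velur Zone, 10 February 2017, falls between 5 February and 10 September, so daylight saving is in effect and Velur Zone is at UTC−10:00.
08:00 UTC − 10h = 22:00 local (rolling into the previous day, 10 February 2017).

22:00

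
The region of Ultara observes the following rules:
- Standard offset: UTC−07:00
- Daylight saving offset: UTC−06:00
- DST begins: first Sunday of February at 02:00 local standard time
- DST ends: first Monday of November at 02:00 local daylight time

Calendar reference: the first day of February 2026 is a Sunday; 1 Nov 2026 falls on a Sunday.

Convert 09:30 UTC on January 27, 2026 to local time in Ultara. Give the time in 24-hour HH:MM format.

02:30

1 February 2026 is a Sunday, so the first Sunday is February 1.
1 November 2026 is a Sunday, so the first Monday is November 2.
At the standard offset (UTC−07:00), 09:30 UTC − 7h = 02:30 Ultara standard time.
The standard-time date in Ultara, January 27, 2026, is outside the daylight-saving period (1 February – 2 November), so Ultara is on standard time, UTC−07:00.
09:30 UTC − 7h = 02:30 local.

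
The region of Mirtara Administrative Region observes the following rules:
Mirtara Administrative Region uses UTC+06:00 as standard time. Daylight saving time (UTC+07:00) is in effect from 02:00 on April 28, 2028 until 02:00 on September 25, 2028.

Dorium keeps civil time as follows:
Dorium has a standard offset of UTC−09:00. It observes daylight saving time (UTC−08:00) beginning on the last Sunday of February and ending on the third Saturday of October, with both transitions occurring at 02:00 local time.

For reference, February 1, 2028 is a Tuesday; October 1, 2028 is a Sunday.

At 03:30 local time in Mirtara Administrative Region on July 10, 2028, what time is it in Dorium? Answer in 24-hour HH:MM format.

July 10, 2028 falls between 28 April and 25 September, so daylight saving is in effect and Mirtara Administrative Region is at UTC+07:00.
03:30 Mirtara Administrative Region − 7h = 20:30 UTC (rolling into the previous day, 9 July 2028).
1 February 2028 is a Tuesday, so Sundays fall on 6, 13, 20, 27; the last is February 27.
1 October 2028 is a Sunday, so the first Saturday is October 7 and the third is October 21.
At the standard offset (UTC−09:00), 20:30 UTC − 9h = 11:30 Dorium standard time.
Daylight saving runs 27 February – 21 October; the standard-time date in Dorium, July 9, 2028, is inside that window, so Dorium is at UTC−08:00.
20:30 UTC − 8h = 12:30 Dorium.

12:30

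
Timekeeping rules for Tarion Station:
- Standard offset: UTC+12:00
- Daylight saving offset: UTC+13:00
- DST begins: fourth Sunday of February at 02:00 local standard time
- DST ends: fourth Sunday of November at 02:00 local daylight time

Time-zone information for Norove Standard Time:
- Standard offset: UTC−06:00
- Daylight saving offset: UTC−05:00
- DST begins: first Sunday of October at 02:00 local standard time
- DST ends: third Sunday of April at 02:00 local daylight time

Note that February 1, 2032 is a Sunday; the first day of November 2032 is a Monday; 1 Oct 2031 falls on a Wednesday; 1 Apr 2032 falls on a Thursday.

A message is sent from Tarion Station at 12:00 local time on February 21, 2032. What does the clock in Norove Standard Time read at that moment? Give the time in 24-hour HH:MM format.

19:00

1 February 2032 is a Sunday, so the first Sunday is February 1 and the fourth is February 22.
1 November 2032 is a Monday, so the first Sunday is November 7 and the fourth is November 28.
Daylight saving runs 22 February – 28 November; February 21, 2032 is outside that window, so Tarion Station is on standard time at UTC+12:00.
12:00 Tarion Station − 12h = 00:00 UTC.
1 October 2031 is a Wednesday, so the first Sunday is October 5.
1 April 2032 is a Thursday, so the first Sunday is April 4 and the third is April 18.
At the standard offset (UTC−06:00), 00:00 UTC − 6h = 18:00 Norove Standard Time standard time (rolling into the previous day, 20 February 2032).
Daylight saving runs 5 October 2031 – 18 April 2032; the standard-time date in Norove Standard Time, February 20, 2032, is inside that window, so Norove Standard Time is at UTC−05:00.
00:00 UTC − 5h = 19:00 Norove Standard Time (rolling into the previous day, 20 February 2032).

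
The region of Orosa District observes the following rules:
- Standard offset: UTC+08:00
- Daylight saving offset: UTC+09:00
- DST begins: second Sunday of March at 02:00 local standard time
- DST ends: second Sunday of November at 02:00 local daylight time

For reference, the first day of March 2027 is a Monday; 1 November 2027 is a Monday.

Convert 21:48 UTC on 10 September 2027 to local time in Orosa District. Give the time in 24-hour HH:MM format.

06:48

1 March 2027 is a Monday, so the first Sunday is March 7 and the second is March 14.
1 November 2027 is a Monday, so the first Sunday is November 7 and the second is November 14.
At the standard offset (UTC+08:00), 21:48 UTC + 8h = 05:48 Orosa District standard time (rolling into the next day, 11 September 2027).
The standard-time date in Orosa District, 11 September 2027, lies within the daylight-saving period (14 March – 14 November), so Orosa District is on daylight time, UTC+09:00.
21:48 UTC + 9h = 06:48 local (rolling into the next day, 11 September 2027).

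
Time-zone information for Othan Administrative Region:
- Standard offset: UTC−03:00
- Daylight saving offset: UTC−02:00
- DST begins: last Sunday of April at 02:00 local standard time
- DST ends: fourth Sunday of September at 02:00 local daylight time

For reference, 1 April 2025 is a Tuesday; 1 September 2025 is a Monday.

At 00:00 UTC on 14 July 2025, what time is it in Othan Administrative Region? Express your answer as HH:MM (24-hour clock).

1 April 2025 is a Tuesday, so Sundays fall on 6, 13, 20, 27; the last is April 27.
1 September 2025 is a Monday, so the first Sunday is September 7 and the fourth is September 28.
At the standard offset (UTC−03:00), 00:00 UTC − 3h = 21:00 Othan Administrative Region standard time (rolling into the previous day, 13 July 2025).
The standard-time date in Othan Administrative Region, 13 July 2025, falls between 27 April and 28 September, so daylight saving is in effect and Othan Administrative Region is at UTC−02:00.
00:00 UTC − 2h = 22:00 local (rolling into the previous day, 13 July 2025).

22:00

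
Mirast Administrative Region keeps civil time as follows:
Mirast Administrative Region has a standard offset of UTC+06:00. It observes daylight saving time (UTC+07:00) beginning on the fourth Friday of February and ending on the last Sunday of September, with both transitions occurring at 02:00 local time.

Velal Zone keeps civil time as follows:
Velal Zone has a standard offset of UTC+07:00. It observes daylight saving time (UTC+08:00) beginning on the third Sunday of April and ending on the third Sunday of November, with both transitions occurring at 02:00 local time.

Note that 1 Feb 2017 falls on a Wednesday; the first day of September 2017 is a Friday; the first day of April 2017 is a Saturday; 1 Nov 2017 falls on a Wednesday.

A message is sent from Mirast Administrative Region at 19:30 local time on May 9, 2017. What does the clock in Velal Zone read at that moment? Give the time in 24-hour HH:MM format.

20:30

1 February 2017 is a Wednesday, so the first Friday is February 3 and the fourth is February 24.
1 September 2017 is a Friday, so Sundays fall on 3, 10, 17, 24; the last is September 24.
Daylight saving runs 24 February – 24 September; May 9, 2017 is inside that window, so Mirast Administrative Region is at UTC+07:00.
19:30 Mirast Administrative Region − 7h = 12:30 UTC.
1 April 2017 is a Saturday, so the first Sunday is April 2 and the third is April 16.
1 November 2017 is a Wednesday, so the first Sunday is November 5 and the third is November 19.
At the standard offset (UTC+07:00), 12:30 UTC + 7h = 19:30 Velal Zone standard time.
The standard-time date in Velal Zone, May 9, 2017, falls between 16 April and 19 November, so daylight saving is in effect and Velal Zone is at UTC+08:00.
12:30 UTC + 8h = 20:30 Velal Zone.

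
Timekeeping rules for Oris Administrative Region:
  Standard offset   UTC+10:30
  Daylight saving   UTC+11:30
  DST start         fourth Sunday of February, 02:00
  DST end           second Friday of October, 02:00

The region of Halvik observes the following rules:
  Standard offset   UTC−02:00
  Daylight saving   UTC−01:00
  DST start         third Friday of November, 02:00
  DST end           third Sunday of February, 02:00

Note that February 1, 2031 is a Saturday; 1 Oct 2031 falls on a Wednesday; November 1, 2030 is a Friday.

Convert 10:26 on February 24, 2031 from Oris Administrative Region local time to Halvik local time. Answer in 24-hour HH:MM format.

1 February 2031 is a Saturday, so the first Sunday is February 2 and the fourth is February 23.
1 October 2031 is a Wednesday, so the first Friday is October 3 and the second is October 10.
February 24, 2031 falls between 23 February and 10 October, so daylight saving is in effect and Oris Administrative Region is at UTC+11:30.
10:26 Oris Administrative Region − 11h30m = 22:56 UTC (rolling into the previous day, 23 February 2031).
1 November 2030 is a Friday, so the first Friday is November 1 and the third is November 15.
1 February 2031 is a Saturday, so the first Sunday is February 2 and the third is February 16.
At the standard offset (UTC−02:00), 22:56 UTC − 2h = 20:56 Halvik standard time.
Daylight saving runs 15 November 2030 – 16 February 2031; the standard-time date in Halvik, February 23, 2031, is outside that window, so Halvik is on standard time at UTC−02:00.
22:56 UTC − 2h = 20:56 Halvik.

20:56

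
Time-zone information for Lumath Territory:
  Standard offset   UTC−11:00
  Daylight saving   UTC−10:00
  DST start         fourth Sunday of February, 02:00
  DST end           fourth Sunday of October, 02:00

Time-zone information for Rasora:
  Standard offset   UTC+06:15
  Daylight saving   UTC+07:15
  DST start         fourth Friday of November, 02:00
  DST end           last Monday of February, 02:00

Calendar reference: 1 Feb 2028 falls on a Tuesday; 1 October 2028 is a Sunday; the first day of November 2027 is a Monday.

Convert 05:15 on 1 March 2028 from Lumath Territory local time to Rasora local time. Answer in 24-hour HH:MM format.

21:30

1 February 2028 is a Tuesday, so the first Sunday is February 6 and the fourth is February 27.
1 October 2028 is a Sunday, so the first Sunday is October 1 and the fourth is October 22.
1 March 2028 lies within the daylight-saving period (27 February – 22 October), so Lumath Territory is on daylight time, UTC−10:00.
05:15 Lumath Territory + 10h = 15:15 UTC.
1 November 2027 is a Monday, so the first Friday is November 5 and the fourth is November 26.
1 February 2028 is a Tuesday, so Mondays fall on 7, 14, 21, 28; the last is February 28.
At the standard offset (UTC+06:15), 15:15 UTC + 6h15m = 21:30 Rasora standard time.
Daylight saving runs 26 November 2027 – 28 February 2028; the standard-time date in Rasora, 1 March 2028, is outside that window, so Rasora is on standard time at UTC+06:15.
15:15 UTC + 6h15m = 21:30 Rasora.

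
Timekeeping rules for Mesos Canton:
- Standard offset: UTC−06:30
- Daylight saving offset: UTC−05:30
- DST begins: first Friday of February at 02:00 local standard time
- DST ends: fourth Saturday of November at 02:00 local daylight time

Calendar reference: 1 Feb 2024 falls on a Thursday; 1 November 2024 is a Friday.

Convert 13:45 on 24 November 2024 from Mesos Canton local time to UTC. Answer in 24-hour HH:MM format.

20:15

1 February 2024 is a Thursday, so the first Friday is February 2.
1 November 2024 is a Friday, so the first Saturday is November 2 and the fourth is November 23.
24 November 2024 does not fall between 2 February and 23 November, so daylight saving is not in effect and Mesos Canton is at UTC−06:30.
13:45 local + 6h30m = 20:15 UTC.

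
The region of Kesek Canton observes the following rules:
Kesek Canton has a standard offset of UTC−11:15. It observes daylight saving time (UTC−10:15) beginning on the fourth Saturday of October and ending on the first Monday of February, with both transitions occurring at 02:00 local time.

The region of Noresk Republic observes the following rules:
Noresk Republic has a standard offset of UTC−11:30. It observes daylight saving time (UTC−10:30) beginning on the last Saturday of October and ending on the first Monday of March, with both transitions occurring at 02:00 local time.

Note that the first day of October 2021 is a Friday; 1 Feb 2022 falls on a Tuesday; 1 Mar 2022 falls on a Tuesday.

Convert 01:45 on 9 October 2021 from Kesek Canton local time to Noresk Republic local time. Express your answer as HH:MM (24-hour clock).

01:30

1 October 2021 is a Friday, so the first Saturday is October 2 and the fourth is October 23.
1 February 2022 is a Tuesday, so the first Monday is February 7.
9 October 2021 is outside the daylight-saving period (23 October 2021 – 7 February 2022), so Kesek Canton is on standard time, UTC−11:15.
01:45 Kesek Canton + 11h15m = 13:00 UTC.
1 October 2021 is a Friday, so Saturdays fall on 2, 9, 16, 23, 30; the last is October 30.
1 March 2022 is a Tuesday, so the first Monday is March 7.
At the standard offset (UTC−11:30), 13:00 UTC − 11h30m = 01:30 Noresk Republic standard time.
The standard-time date in Noresk Republic, 9 October 2021, does not fall between 30 October 2021 and 7 March 2022, so daylight saving is not in effect and Noresk Republic is at UTC−11:30.
13:00 UTC − 11h30m = 01:30 Noresk Republic.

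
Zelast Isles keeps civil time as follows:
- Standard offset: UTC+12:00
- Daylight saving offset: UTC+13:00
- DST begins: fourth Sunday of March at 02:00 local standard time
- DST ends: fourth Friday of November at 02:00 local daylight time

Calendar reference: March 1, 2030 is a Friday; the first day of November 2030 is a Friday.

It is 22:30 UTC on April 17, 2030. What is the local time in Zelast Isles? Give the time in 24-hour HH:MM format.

1 March 2030 is a Friday, so the first Sunday is March 3 and the fourth is March 24.
1 November 2030 is a Friday, so the first Friday is November 1 and the fourth is November 22.
At the standard offset (UTC+12:00), 22:30 UTC + 12h = 10:30 Zelast Isles standard time (rolling into the next day, 18 April 2030).
The standard-time date in Zelast Isles, April 18, 2030, falls between 24 March and 22 November, so daylight saving is in effect and Zelast Isles is at UTC+13:00.
22:30 UTC + 13h = 11:30 local (rolling into the next day, 18 April 2030).

11:30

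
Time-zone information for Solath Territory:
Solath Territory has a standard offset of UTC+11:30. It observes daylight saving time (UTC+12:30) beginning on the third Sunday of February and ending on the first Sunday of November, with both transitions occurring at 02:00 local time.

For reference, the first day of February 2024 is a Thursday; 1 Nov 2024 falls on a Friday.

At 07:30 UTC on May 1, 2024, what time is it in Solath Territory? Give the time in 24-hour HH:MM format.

1 February 2024 is a Thursday, so the first Sunday is February 4 and the third is February 18.
1 November 2024 is a Friday, so the first Sunday is November 3.
At the standard offset (UTC+11:30), 07:30 UTC + 11h30m = 19:00 Solath Territory standard time.
The standard-time date in Solath Territory, May 1, 2024, lies within the daylight-saving period (18 February – 3 November), so Solath Territory is on daylight time, UTC+12:30.
07:30 UTC + 12h30m = 20:00 local.

20:00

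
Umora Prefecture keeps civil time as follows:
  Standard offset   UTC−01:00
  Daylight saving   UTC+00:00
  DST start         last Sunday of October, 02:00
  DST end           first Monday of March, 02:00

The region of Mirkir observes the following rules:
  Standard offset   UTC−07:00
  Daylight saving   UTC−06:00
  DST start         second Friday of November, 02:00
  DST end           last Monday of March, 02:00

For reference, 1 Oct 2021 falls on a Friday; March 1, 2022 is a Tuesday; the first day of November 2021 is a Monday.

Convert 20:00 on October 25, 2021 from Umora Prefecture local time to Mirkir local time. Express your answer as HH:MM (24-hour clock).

1 October 2021 is a Friday, so Sundays fall on 3, 10, 17, 24, 31; the last is October 31.
1 March 2022 is a Tuesday, so the first Monday is March 7.
October 25, 2021 does not fall between 31 October 2021 and 7 March 2022, so daylight saving is not in effect and Umora Prefecture is at UTC−01:00.
20:00 Umora Prefecture + 1h = 21:00 UTC.
1 November 2021 is a Monday, so the first Friday is November 5 and the second is November 12.
1 March 2022 is a Tuesday, so Mondays fall on 7, 14, 21, 28; the last is March 28.
At the standard offset (UTC−07:00), 21:00 UTC − 7h = 14:00 Mirkir standard time.
Daylight saving runs 12 November 2021 – 28 March 2022; the standard-time date in Mirkir, October 25, 2021, is outside that window, so Mirkir is on standard time at UTC−07:00.
21:00 UTC − 7h = 14:00 Mirkir.

14:00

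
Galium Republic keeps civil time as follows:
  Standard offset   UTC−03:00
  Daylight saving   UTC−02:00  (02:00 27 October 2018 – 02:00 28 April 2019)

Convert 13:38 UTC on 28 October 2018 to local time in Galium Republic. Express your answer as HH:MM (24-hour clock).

11:38

At the standard offset (UTC−03:00), 13:38 UTC − 3h = 10:38 Galium Republic standard time.
The standard-time date in Galium Republic, 28 October 2018, falls between 27 October 2018 and 28 April 2019, so daylight saving is in effect and Galium Republic is at UTC−02:00.
13:38 UTC − 2h = 11:38 local.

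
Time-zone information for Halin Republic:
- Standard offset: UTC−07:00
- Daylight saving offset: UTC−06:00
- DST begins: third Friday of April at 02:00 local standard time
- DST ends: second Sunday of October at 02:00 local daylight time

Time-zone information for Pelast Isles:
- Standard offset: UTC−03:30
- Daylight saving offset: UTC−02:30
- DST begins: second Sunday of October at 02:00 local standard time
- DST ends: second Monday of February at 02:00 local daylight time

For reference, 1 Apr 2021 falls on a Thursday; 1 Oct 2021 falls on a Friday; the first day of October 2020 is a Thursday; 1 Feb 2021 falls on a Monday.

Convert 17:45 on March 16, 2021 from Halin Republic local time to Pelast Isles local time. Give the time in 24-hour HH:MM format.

21:15

1 April 2021 is a Thursday, so the first Friday is April 2 and the third is April 16.
1 October 2021 is a Friday, so the first Sunday is October 3 and the second is October 10.
March 16, 2021 is outside the daylight-saving period (16 April – 10 October), so Halin Republic is on standard time, UTC−07:00.
17:45 Halin Republic + 7h = 00:45 UTC (rolling into the next day, 17 March 2021).
1 October 2020 is a Thursday, so the first Sunday is October 4 and the second is October 11.
1 February 2021 is a Monday, so the first Monday is February 1 and the second is February 8.
At the standard offset (UTC−03:30), 00:45 UTC − 3h30m = 21:15 Pelast Isles standard time (rolling into the previous day, 16 March 2021).
The standard-time date in Pelast Isles, March 16, 2021, is outside the daylight-saving period (11 October 2020 – 8 February 2021), so Pelast Isles is on standard time, UTC−03:30.
00:45 UTC − 3h30m = 21:15 Pelast Isles (rolling into the previous day, 16 March 2021).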